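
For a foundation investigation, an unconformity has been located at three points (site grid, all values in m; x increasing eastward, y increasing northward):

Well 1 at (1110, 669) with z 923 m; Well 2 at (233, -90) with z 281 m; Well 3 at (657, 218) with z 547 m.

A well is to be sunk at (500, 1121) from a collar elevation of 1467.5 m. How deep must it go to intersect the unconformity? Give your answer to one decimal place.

Two edge vectors: Well 1→Well 2 = (-877, -759, -642), Well 1→Well 3 = (-453, -451, -376).
Normal n = (Well 1→Well 2) × (Well 1→Well 3) = (-4158, -38926, 51700).
So ∂z/∂x = −n_x/n_z = 0.080426 and ∂z/∂y = −n_y/n_z = 0.752921.
Intercept c from Well 1: 923 − 89.27 − 503.70 = 330.02.
At (500, 1121): z_contact = 40.21 + 844.02 + 330.02 = 1214.26 m.
Depth below ground = 1467.5 − 1214.26 = 253.2 m.

253.2 m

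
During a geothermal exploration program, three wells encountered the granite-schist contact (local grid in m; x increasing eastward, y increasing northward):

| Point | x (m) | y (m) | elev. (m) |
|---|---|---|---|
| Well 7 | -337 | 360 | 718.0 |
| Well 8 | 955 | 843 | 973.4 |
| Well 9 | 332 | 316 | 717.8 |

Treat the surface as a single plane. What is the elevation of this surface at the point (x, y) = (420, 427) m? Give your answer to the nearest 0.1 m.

Two edge vectors: Well 7→Well 8 = (1292, 483, 255.4), Well 7→Well 9 = (669, -44, -0.2).
Normal n = (Well 7→Well 8) × (Well 7→Well 9) = (11141, 171121, -379975).
So ∂z/∂x = −n_x/n_z = 0.02932 and ∂z/∂y = −n_y/n_z = 0.45035.
Intercept c from Well 7: 718 + 9.88 − 162.13 = 565.76.
At (420, 427): z = 12.3 + 192.3 + 565.76 = 770.4 m.

770.4 m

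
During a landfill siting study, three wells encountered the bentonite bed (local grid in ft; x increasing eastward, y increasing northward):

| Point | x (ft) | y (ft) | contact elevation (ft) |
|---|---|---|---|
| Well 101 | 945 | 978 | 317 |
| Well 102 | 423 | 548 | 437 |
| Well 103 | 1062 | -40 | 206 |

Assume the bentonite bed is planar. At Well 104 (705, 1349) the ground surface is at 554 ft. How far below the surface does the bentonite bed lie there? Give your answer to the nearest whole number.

Let the plane be z = a·x + b·y + c.
Well 102−Well 101: −522a − 430b = 120;  Well 103−Well 101: 117a − 1018b = −111.
Solving gives a = −0.29205, b = 0.07547.
Then c = 317 − a·945 − b·978 = 519.18.
At (705, 1349): z_contact = −205.9 + 101.8 + 519.18 = 415.1 ft.
Depth below ground = 554 − 415.1 = 139 ft.

139 ft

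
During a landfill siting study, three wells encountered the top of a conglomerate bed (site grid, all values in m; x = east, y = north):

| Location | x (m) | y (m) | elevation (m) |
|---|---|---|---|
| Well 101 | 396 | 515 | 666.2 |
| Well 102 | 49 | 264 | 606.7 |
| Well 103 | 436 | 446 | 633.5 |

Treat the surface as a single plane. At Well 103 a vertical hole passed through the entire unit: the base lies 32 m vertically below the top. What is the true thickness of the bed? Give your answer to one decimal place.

29.5 m

Let the plane be z = a·x + b·y + c.
Well 102−Well 101: −347a − 251b = −59.5;  Well 103−Well 101: 40a − 69b = −32.7.
Solving gives a = −0.12071, b = 0.40393.
|∇z| = √(a²+b²) = 0.42159, so dip δ = arctan(0.42159) = 22.86°.
True thickness = vertical thickness × cos δ = 32 × cos 22.86° = 29.5 m.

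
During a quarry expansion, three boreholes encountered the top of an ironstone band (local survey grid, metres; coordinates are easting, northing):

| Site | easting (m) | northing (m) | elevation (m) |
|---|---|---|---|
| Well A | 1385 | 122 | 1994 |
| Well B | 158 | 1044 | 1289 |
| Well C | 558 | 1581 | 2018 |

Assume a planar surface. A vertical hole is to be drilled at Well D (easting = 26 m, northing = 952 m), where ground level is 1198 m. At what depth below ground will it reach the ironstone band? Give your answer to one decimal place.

Let the plane be z = a·easting + b·northing + c.
Well B−Well A: −1227a + 922b = −705;  Well C−Well A: −827a + 1459b = 24.
Solving gives a = 1.022403, b = 0.595975.
Then c = 1994 − a·1385 − b·122 = 505.26.
At (26, 952): z_contact = 26.58 + 567.37 + 505.26 = 1099.21 m.
Depth below ground = 1198 − 1099.21 = 98.8 m.

98.8 m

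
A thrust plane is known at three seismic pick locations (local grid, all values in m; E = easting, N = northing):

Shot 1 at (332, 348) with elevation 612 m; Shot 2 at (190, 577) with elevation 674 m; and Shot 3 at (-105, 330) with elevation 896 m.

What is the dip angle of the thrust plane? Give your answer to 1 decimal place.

33.3°

Two edge vectors: Shot 1→Shot 2 = (-142, 229, 62), Shot 1→Shot 3 = (-437, -18, 284).
Normal n = (Shot 1→Shot 2) × (Shot 1→Shot 3) = (66152, 13234, 102629).
So ∂z/∂E = −n_x/n_z = −0.64457 and ∂z/∂N = −n_y/n_z = −0.12895.
Gradient magnitude |∇z| = √(a² + b²) = √(0.41548 + 0.01663) = 0.65735.
True dip = arctan(0.65735) = 33.3°, dipping toward ENE (azimuth ≈ 079°).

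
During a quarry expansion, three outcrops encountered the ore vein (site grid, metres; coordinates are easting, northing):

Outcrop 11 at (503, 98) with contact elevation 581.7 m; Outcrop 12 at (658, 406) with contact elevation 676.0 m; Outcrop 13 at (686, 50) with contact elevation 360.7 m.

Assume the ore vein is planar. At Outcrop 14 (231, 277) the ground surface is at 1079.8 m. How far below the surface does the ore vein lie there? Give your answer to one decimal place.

82.7 m

Let the plane be z = a·easting + b·northing + c.
Outcrop 12−Outcrop 11: 155a + 308b = 94.3;  Outcrop 13−Outcrop 11: 183a − 48b = −221.
Solving gives a = −0.99589, b = 0.80735.
Then c = 581.7 − a·503 − b·98 = 1003.51.
At (231, 277): z_contact = −230.05 + 223.63 + 1003.51 = 997.10 m.
Depth below ground = 1079.8 − 997.10 = 82.7 m.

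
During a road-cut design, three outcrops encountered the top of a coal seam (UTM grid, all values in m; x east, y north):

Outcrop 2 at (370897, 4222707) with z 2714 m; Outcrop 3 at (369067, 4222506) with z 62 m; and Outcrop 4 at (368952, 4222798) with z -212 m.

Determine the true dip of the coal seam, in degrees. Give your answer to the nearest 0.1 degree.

Let the plane be z = a·x + b·y + c.
Outcrop 3−Outcrop 2: −1830a − 201b = −2652;  Outcrop 4−Outcrop 2: −1945a + 91b = −2926.
Solving gives a = 1.48788, b = −0.35237.
Gradient magnitude |∇z| = √(a² + b²) = √(2.21380 + 0.12417) = 1.52904.
True dip = arctan(1.52904) = 56.8°, dipping toward WNW (azimuth ≈ 283°).

56.8°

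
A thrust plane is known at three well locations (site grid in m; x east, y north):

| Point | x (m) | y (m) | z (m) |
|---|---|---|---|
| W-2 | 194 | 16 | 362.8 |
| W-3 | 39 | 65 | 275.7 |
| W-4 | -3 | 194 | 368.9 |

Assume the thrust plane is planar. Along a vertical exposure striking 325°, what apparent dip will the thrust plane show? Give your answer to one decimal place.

Let the plane be z = a·x + b·y + c.
W-3−W-2: −155a + 49b = −87.1;  W-4−W-2: −197a + 178b = 6.1.
Solving gives a = 0.88101, b = 1.00932.
Unit vector along 325° is (sin 325°, cos 325°) = (-0.5736, 0.8192).
Slope in that direction = a·(-0.5736) + b·(0.8192) = 0.32146.
Apparent dip = arctan|0.32146| = 17.8° (true dip is 53.3°, so apparent ≤ true as expected).

17.8°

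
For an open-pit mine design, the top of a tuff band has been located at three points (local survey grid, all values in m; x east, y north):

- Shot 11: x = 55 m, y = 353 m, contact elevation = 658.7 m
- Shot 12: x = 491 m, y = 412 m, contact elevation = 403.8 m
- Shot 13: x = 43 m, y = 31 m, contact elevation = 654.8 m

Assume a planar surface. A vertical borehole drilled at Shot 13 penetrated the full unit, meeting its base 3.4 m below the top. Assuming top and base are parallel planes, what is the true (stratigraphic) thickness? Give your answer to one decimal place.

2.9 m

Two edge vectors: Shot 11→Shot 12 = (436, 59, -254.9), Shot 11→Shot 13 = (-12, -322, -3.9).
Normal n = (Shot 11→Shot 12) × (Shot 11→Shot 13) = (-82307.9, 4759.2, -139684).
So ∂z/∂x = −n_x/n_z = −0.58924 and ∂z/∂y = −n_y/n_z = 0.03407.
|∇z| = √(a²+b²) = 0.59023, so dip δ = arctan(0.59023) = 30.55°.
True thickness = vertical thickness × cos δ = 3.4 × cos 30.55° = 2.9 m.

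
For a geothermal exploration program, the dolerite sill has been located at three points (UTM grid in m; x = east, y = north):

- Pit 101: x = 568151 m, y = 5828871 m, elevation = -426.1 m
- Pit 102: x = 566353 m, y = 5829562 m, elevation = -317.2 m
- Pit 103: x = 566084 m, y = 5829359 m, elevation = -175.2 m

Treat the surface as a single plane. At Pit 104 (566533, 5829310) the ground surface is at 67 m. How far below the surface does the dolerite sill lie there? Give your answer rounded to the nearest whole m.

Two edge vectors: Pit 101→Pit 102 = (-1798, 691, 108.9), Pit 101→Pit 103 = (-2067, 488, 250.9).
Normal n = (Pit 101→Pit 102) × (Pit 101→Pit 103) = (120228.7, 226021.9, 550873).
So ∂z/∂x = −n_x/n_z = −0.21825121 and ∂z/∂y = −n_y/n_z = −0.41029765.
Intercept c from Pit 101: -426.1 + 123999.64 + 2391572.10 = 2515145.65.
At (566533, 5829310): z_contact = −123646.5 − 2391752.2 + 2515145.65 = -253.1 m.
Depth below ground = 67 − (-253.1) = 320 m.

320 m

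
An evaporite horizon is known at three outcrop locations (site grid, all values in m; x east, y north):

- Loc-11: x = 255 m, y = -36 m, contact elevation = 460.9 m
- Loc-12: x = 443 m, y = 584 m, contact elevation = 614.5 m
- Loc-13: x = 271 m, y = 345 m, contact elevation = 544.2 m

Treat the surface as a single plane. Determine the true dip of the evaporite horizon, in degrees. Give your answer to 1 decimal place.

13.6°

Let the plane be z = a·x + b·y + c.
Loc-12−Loc-11: 188a + 620b = 153.6;  Loc-13−Loc-11: 16a + 381b = 83.3.
Solving gives a = 0.11142, b = 0.21396.
Gradient magnitude |∇z| = √(a² + b²) = √(0.01241 + 0.04578) = 0.24123.
True dip = arctan(0.24123) = 13.6°, dipping toward SSW (azimuth ≈ 208°).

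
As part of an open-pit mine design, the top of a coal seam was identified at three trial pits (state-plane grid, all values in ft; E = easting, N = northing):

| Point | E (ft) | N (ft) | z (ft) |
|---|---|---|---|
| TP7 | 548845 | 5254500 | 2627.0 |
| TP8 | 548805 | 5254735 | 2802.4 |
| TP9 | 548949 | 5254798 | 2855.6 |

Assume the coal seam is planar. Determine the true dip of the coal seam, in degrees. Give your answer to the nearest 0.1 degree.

37.0°

Two edge vectors: TP7→TP8 = (-40, 235, 175.4), TP7→TP9 = (104, 298, 228.6).
Normal n = (TP7→TP8) × (TP7→TP9) = (1451.8, 27385.6, -36360).
So ∂z/∂E = −n_x/n_z = 0.03993 and ∂z/∂N = −n_y/n_z = 0.75318.
Gradient magnitude |∇z| = √(a² + b²) = √(0.00159 + 0.56728) = 0.75424.
True dip = arctan(0.75424) = 37.0°, dipping toward S (azimuth ≈ 183°).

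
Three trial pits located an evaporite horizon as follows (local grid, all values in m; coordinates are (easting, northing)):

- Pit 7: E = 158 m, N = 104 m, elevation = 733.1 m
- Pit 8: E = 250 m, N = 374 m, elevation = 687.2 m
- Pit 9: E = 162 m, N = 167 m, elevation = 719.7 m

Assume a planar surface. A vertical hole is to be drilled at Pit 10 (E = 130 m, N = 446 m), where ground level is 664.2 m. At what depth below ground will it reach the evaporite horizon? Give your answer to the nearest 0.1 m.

Two edge vectors: Pit 7→Pit 8 = (92, 270, -45.9), Pit 7→Pit 9 = (4, 63, -13.4).
Normal n = (Pit 7→Pit 8) × (Pit 7→Pit 9) = (-726.3, 1049.2, 4716).
So ∂z/∂E = −n_x/n_z = 0.15401 and ∂z/∂N = −n_y/n_z = −0.22248.
Intercept c from Pit 7: 733.1 − 24.33 + 23.14 = 731.90.
At (130, 446): z_contact = 20.02 − 99.22 + 731.90 = 652.70 m.
Depth below ground = 664.2 − 652.70 = 11.5 m.

11.5 m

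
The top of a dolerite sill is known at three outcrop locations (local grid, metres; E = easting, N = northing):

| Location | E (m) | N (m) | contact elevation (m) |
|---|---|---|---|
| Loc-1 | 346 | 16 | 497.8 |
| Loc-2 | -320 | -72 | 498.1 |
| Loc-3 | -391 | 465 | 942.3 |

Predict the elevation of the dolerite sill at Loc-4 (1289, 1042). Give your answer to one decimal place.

1230.1 m

Two edge vectors: Loc-1→Loc-2 = (-666, -88, 0.3), Loc-1→Loc-3 = (-737, 449, 444.5).
Normal n = (Loc-1→Loc-2) × (Loc-1→Loc-3) = (-39250.7, 295815.9, -363890).
So ∂z/∂E = −n_x/n_z = −0.107864 and ∂z/∂N = −n_y/n_z = 0.812927.
Intercept c from Loc-1: 497.8 + 37.32 − 13.01 = 522.11.
At (1289, 1042): z = −139.0 + 847.1 + 522.11 = 1230.1 m.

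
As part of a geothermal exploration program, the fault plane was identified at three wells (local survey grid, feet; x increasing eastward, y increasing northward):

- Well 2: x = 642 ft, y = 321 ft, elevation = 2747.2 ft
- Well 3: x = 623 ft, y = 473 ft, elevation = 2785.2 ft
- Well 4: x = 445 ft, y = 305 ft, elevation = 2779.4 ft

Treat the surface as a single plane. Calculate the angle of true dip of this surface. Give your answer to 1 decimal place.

16.2°

Two edge vectors: Well 2→Well 3 = (-19, 152, 38), Well 2→Well 4 = (-197, -16, 32.2).
Normal n = (Well 2→Well 3) × (Well 2→Well 4) = (5502.4, -6874.2, 30248).
So ∂z/∂x = −n_x/n_z = −0.18191 and ∂z/∂y = −n_y/n_z = 0.22726.
Gradient magnitude |∇z| = √(a² + b²) = √(0.03309 + 0.05165) = 0.29110.
True dip = arctan(0.29110) = 16.2°, dipping toward SE (azimuth ≈ 141°).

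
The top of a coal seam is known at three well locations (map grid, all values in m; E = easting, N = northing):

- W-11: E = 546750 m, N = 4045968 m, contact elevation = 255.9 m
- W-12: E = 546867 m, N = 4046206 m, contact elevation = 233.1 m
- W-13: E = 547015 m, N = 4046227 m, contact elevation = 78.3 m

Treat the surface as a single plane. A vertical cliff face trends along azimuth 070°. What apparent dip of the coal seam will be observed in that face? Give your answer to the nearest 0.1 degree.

Two edge vectors: W-11→W-12 = (117, 238, -22.8), W-11→W-13 = (265, 259, -177.6).
Normal n = (W-11→W-12) × (W-11→W-13) = (-36363.6, 14737.2, -32767).
So ∂z/∂E = −n_x/n_z = −1.10976 and ∂z/∂N = −n_y/n_z = 0.44976.
Unit vector along 070° is (sin 70°, cos 70°) = (0.9397, 0.3420).
Slope in that direction = a·(0.9397) + b·(0.3420) = −0.88901.
Apparent dip = arctan|0.88901| = 41.6° (true dip is 50.1°, so apparent ≤ true as expected).

41.6°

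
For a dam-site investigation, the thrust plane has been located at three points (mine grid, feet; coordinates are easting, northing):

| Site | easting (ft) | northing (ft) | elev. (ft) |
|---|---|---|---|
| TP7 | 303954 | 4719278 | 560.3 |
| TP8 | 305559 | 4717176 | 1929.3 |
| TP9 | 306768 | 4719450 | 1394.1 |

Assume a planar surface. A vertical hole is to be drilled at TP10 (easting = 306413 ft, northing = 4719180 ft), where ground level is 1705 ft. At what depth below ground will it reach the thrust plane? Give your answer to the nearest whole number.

Let the plane be z = a·easting + b·northing + c.
TP8−TP7: 1605a − 2102b = 1369;  TP9−TP7: 2814a + 172b = 833.8.
Solving gives a = 0.32112540, b = −0.40608646.
Then c = 560.3 − a·303954 − b·4719278 = 1819387.84.
At (306413, 4719180): z_contact = 98397.0 − 1916395.1 + 1819387.84 = 1389.7 ft.
Depth below ground = 1705 − 1389.7 = 315 ft.

315 ft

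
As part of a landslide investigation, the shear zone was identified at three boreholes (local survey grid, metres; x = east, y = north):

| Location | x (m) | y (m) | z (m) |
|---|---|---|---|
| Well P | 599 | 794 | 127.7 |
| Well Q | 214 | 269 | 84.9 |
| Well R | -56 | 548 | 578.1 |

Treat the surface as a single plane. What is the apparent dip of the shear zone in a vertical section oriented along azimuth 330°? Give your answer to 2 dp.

Two edge vectors: Well P→Well Q = (-385, -525, -42.8), Well P→Well R = (-655, -246, 450.4).
Normal n = (Well P→Well Q) × (Well P→Well R) = (-246988.8, 201438, -249165).
So ∂z/∂x = −n_x/n_z = −0.99127 and ∂z/∂y = −n_y/n_z = 0.80845.
Unit vector along 330° is (sin 330°, cos 330°) = (-0.5000, 0.8660).
Slope in that direction = a·(-0.5000) + b·(0.8660) = 1.19577.
Apparent dip = arctan|1.19577| = 50.09° (true dip is 52.0°, so apparent ≤ true as expected).

50.09°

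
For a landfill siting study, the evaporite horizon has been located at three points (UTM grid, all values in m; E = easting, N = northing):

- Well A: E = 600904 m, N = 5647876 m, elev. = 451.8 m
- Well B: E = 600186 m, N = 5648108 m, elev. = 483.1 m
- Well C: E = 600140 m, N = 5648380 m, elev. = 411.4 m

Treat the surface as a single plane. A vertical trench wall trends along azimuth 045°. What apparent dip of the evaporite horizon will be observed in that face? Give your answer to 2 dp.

16.65°

Let the plane be z = a·E + b·N + c.
Well B−Well A: −718a + 232b = 31.3;  Well C−Well A: −764a + 504b = −40.4.
Solving gives a = −0.13621, b = −0.28664.
Unit vector along 045° is (sin 45°, cos 45°) = (0.7071, 0.7071).
Slope in that direction = a·(0.7071) + b·(0.7071) = −0.29900.
Apparent dip = arctan|0.29900| = 16.65° (true dip is 17.6°, so apparent ≤ true as expected).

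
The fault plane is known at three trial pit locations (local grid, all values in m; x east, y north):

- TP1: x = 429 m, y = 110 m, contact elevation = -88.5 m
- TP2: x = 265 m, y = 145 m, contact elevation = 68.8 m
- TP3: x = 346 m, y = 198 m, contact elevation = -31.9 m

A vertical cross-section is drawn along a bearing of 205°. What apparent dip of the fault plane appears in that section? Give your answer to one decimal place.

Two edge vectors: TP1→TP2 = (-164, 35, 157.3), TP1→TP3 = (-83, 88, 56.6).
Normal n = (TP1→TP2) × (TP1→TP3) = (-11861.4, -3773.5, -11527).
So ∂z/∂x = −n_x/n_z = −1.02901 and ∂z/∂y = −n_y/n_z = −0.32736.
Unit vector along 205° is (sin 205°, cos 205°) = (-0.4226, -0.9063).
Slope in that direction = a·(-0.4226) + b·(-0.9063) = 0.73157.
Apparent dip = arctan|0.73157| = 36.2° (true dip is 47.2°, so apparent ≤ true as expected).

36.2°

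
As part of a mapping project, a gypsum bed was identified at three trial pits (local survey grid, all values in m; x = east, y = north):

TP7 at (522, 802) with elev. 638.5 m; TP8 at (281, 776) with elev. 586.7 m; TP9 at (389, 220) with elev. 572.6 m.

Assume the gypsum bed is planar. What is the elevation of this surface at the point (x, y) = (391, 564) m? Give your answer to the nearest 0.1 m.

Two edge vectors: TP7→TP8 = (-241, -26, -51.8), TP7→TP9 = (-133, -582, -65.9).
Normal n = (TP7→TP8) × (TP7→TP9) = (-28434.2, -8992.5, 136804).
So ∂z/∂x = −n_x/n_z = 0.20785 and ∂z/∂y = −n_y/n_z = 0.06573.
Intercept c from TP7: 638.5 − 108.50 − 52.72 = 477.29.
At (391, 564): z = 81.3 + 37.1 + 477.29 = 595.6 m.

595.6 m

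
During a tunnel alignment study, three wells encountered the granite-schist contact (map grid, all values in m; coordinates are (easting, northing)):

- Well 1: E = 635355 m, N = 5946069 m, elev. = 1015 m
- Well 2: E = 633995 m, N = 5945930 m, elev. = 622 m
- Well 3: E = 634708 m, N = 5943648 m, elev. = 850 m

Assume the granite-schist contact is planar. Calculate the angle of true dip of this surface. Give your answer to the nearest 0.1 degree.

Two edge vectors: Well 1→Well 2 = (-1360, -139, -393), Well 1→Well 3 = (-647, -2421, -165).
Normal n = (Well 1→Well 2) × (Well 1→Well 3) = (-928518, 29871, 3202627).
So ∂z/∂E = −n_x/n_z = 0.28992 and ∂z/∂N = −n_y/n_z = −0.00933.
Gradient magnitude |∇z| = √(a² + b²) = √(0.08406 + 0.00009) = 0.29007.
True dip = arctan(0.29007) = 16.2°, dipping toward W (azimuth ≈ 272°).

16.2°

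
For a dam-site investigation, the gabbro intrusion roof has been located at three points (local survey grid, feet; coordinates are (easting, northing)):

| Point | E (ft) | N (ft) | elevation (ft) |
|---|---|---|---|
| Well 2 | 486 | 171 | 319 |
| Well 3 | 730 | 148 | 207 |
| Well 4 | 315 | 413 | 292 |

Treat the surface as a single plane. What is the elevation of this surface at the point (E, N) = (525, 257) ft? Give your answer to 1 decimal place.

Two edge vectors: Well 2→Well 3 = (244, -23, -112), Well 2→Well 4 = (-171, 242, -27).
Normal n = (Well 2→Well 3) × (Well 2→Well 4) = (27725, 25740, 55115).
So ∂z/∂E = −n_x/n_z = −0.50304 and ∂z/∂N = −n_y/n_z = −0.46702.
Intercept c from Well 2: 319 + 244.48 + 79.86 = 643.34.
At (525, 257): z = −264.1 − 120.0 + 643.34 = 259.2 ft.

259.2 ft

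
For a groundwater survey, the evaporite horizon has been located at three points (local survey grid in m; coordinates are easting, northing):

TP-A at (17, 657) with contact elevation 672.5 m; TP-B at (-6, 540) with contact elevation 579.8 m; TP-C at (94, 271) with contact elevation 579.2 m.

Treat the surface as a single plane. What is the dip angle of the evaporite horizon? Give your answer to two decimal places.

Let the plane be z = a·easting + b·northing + c.
TP-B−TP-A: −23a − 117b = −92.7;  TP-C−TP-A: 77a − 386b = −93.3.
Solving gives a = 1.39018, b = 0.51902.
Gradient magnitude |∇z| = √(a² + b²) = √(1.93259 + 0.26939) = 1.48391.
True dip = arctan(1.48391) = 56.02°, dipping toward WSW (azimuth ≈ 250°).

56.02°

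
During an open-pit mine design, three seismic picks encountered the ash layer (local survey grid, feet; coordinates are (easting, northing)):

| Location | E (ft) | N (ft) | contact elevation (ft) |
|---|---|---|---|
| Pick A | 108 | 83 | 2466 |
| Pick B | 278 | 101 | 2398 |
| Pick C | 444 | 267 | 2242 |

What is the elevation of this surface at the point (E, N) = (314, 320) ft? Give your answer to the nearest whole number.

Two edge vectors: Pick A→Pick B = (170, 18, -68), Pick A→Pick C = (336, 184, -224).
Normal n = (Pick A→Pick B) × (Pick A→Pick C) = (8480, 15232, 25232).
So ∂z/∂E = −n_x/n_z = −0.33608 and ∂z/∂N = −n_y/n_z = −0.60368.
Intercept c from Pick A: 2466 + 36.30 + 50.11 = 2552.40.
At (314, 320): z = −105.5 − 193.2 + 2552.40 = 2253.7 ft.

2254 ft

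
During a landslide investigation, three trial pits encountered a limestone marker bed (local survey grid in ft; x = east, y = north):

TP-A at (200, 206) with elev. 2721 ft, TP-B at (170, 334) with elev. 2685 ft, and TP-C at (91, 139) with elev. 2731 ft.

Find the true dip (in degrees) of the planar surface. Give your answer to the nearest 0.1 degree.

Let the plane be z = a·x + b·y + c.
TP-B−TP-A: −30a + 128b = −36;  TP-C−TP-A: −109a − 67b = 10.
Solving gives a = 0.07092, b = −0.26463.
Gradient magnitude |∇z| = √(a² + b²) = √(0.00503 + 0.07003) = 0.27397.
True dip = arctan(0.27397) = 15.3°, dipping toward NNW (azimuth ≈ 345°).

15.3°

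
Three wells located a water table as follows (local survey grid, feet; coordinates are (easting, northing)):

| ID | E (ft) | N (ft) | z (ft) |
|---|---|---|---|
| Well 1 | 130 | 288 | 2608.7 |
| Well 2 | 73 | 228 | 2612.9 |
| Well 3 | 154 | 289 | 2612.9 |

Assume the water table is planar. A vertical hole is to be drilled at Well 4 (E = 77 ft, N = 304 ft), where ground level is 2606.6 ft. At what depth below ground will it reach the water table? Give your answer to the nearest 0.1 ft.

11.7 ft

Two edge vectors: Well 1→Well 2 = (-57, -60, 4.2), Well 1→Well 3 = (24, 1, 4.2).
Normal n = (Well 1→Well 2) × (Well 1→Well 3) = (-256.2, 340.2, 1383).
So ∂z/∂E = −n_x/n_z = 0.18525 and ∂z/∂N = −n_y/n_z = −0.24599.
Intercept c from Well 1: 2608.7 − 24.08 + 70.84 = 2655.46.
At (77, 304): z_contact = 14.26 − 74.78 + 2655.46 = 2594.95 ft.
Depth below ground = 2606.6 − 2594.95 = 11.7 ft.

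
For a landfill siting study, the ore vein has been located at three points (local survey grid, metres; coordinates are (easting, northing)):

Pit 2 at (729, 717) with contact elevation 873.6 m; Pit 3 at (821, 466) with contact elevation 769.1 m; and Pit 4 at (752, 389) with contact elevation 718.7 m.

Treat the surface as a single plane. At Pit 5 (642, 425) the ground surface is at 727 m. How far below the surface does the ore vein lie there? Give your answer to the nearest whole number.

Two edge vectors: Pit 2→Pit 3 = (92, -251, -104.5), Pit 2→Pit 4 = (23, -328, -154.9).
Normal n = (Pit 2→Pit 3) × (Pit 2→Pit 4) = (4603.9, 11847.3, -24403).
So ∂z/∂E = −n_x/n_z = 0.18866 and ∂z/∂N = −n_y/n_z = 0.48549.
Intercept c from Pit 2: 873.6 − 137.53 − 348.09 = 387.97.
At (642, 425): z_contact = 121.1 + 206.3 + 387.97 = 715.4 m.
Depth below ground = 727 − 715.4 = 12 m.

12 m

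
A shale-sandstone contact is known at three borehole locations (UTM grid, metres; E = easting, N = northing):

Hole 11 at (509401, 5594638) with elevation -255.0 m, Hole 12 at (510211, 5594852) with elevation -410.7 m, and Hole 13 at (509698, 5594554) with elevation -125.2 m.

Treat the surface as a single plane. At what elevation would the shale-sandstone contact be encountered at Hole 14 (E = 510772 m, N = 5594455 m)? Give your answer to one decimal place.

Let the plane be z = a·E + b·N + c.
Hole 12−Hole 11: 810a + 214b = −155.7;  Hole 13−Hole 11: 297a − 84b = 129.8.
Solving gives a = 0.111691667, b = −1.150328272.
Then c = -255 − a·509401 − b·5594638 = 6378519.42.
At (510772, 5594455): z = 57049.0 − 6435459.8 + 6378519.42 = 108.6 m.

108.6 m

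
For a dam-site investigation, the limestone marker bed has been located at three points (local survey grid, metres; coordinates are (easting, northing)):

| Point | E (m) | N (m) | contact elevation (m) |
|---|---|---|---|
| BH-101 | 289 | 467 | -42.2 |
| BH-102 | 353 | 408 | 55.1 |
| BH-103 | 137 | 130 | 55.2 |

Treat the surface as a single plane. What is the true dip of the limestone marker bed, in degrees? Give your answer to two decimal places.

Let the plane be z = a·E + b·N + c.
BH-102−BH-101: 64a − 59b = 97.3;  BH-103−BH-101: −152a − 337b = 97.4.
Solving gives a = 0.88563, b = −0.68847.
Gradient magnitude |∇z| = √(a² + b²) = √(0.78433 + 0.47399) = 1.12175.
True dip = arctan(1.12175) = 48.28°, dipping toward NW (azimuth ≈ 308°).

48.28°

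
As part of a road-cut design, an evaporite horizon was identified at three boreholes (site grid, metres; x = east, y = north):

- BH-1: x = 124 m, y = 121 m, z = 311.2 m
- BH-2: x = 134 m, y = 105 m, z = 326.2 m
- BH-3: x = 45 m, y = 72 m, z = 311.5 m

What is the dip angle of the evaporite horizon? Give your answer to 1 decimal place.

Let the plane be z = a·x + b·y + c.
BH-2−BH-1: 10a − 16b = 15;  BH-3−BH-1: −79a − 49b = 0.3.
Solving gives a = 0.41631, b = −0.67731.
Gradient magnitude |∇z| = √(a² + b²) = √(0.17331 + 0.45875) = 0.79502.
True dip = arctan(0.79502) = 38.5°, dipping toward NNW (azimuth ≈ 328°).

38.5°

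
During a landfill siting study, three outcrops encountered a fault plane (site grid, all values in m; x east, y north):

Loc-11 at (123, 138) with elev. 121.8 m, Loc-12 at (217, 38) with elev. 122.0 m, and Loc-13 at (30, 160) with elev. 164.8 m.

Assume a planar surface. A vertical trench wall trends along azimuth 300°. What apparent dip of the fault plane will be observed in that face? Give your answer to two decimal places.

Let the plane be z = a·x + b·y + c.
Loc-12−Loc-11: 94a − 100b = 0.2;  Loc-13−Loc-11: −93a + 22b = 43.
Solving gives a = −0.59519, b = −0.56148.
Unit vector along 300° is (sin 300°, cos 300°) = (-0.8660, 0.5000).
Slope in that direction = a·(-0.8660) + b·(0.5000) = 0.23471.
Apparent dip = arctan|0.23471| = 13.21° (true dip is 39.3°, so apparent ≤ true as expected).

13.21°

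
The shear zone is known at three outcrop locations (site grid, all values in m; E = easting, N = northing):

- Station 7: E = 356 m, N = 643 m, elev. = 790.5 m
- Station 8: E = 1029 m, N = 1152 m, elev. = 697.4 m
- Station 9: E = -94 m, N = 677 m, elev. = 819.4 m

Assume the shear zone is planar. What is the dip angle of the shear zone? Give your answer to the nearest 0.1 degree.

6.5°

Two edge vectors: Station 7→Station 8 = (673, 509, -93.1), Station 7→Station 9 = (-450, 34, 28.9).
Normal n = (Station 7→Station 8) × (Station 7→Station 9) = (17875.5, 22445.3, 251932).
So ∂z/∂E = −n_x/n_z = −0.07095 and ∂z/∂N = −n_y/n_z = −0.08909.
Gradient magnitude |∇z| = √(a² + b²) = √(0.00503 + 0.00794) = 0.11389.
True dip = arctan(0.11389) = 6.5°, dipping toward NE (azimuth ≈ 039°).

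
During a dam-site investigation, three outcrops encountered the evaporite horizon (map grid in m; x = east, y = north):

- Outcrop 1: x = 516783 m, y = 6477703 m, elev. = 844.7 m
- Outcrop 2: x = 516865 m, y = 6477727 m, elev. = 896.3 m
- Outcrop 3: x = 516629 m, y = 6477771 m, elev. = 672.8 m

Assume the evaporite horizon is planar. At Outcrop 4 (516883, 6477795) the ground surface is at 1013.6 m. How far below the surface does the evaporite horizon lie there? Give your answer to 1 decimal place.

Let the plane be z = a·x + b·y + c.
Outcrop 2−Outcrop 1: 82a + 24b = 51.6;  Outcrop 3−Outcrop 1: −154a + 68b = −171.9.
Solving gives a = 0.823382226, b = −0.663222606.
Then c = 844.7 − a·516783 − b·6477703 = 3871493.83.
At (516883, 6477795): z_contact = 425592.28 − 4296220.08 + 3871493.83 = 866.02 m.
Depth below ground = 1013.6 − 866.02 = 147.6 m.

147.6 m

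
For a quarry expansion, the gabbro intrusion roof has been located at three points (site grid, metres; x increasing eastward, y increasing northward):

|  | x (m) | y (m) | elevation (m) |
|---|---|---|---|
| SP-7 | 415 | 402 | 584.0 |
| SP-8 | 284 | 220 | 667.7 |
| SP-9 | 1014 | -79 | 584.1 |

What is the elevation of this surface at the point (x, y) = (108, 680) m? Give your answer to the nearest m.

575 m

Let the plane be z = a·x + b·y + c.
SP-8−SP-7: −131a − 182b = 83.7;  SP-9−SP-7: 599a − 481b = 0.1.
Solving gives a = −0.23392, b = −0.29152.
Then c = 584 − a·415 − b·402 = 798.27.
At (108, 680): z = −25.3 − 198.2 + 798.27 = 574.8 m.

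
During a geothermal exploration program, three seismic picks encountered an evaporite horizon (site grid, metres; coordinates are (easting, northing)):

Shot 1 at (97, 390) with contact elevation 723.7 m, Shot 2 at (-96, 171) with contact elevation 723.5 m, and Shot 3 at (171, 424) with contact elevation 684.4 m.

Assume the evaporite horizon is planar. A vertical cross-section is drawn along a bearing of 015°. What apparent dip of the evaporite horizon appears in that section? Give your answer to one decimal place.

Let the plane be z = a·E + b·N + c.
Shot 2−Shot 1: −193a − 219b = −0.2;  Shot 3−Shot 1: 74a + 34b = −39.3.
Solving gives a = −0.89315, b = 0.78802.
Unit vector along 015° is (sin 15°, cos 15°) = (0.2588, 0.9659).
Slope in that direction = a·(0.2588) + b·(0.9659) = 0.53001.
Apparent dip = arctan|0.53001| = 27.9° (true dip is 50.0°, so apparent ≤ true as expected).

27.9°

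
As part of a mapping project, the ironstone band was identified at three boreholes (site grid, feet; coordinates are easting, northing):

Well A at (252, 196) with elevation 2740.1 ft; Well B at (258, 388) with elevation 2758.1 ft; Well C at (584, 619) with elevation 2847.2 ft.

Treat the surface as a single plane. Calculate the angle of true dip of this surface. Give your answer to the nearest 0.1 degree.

12.9°

Let the plane be z = a·easting + b·northing + c.
Well B−Well A: 6a + 192b = 18;  Well C−Well A: 332a + 423b = 107.1.
Solving gives a = 0.21157, b = 0.08714.
Gradient magnitude |∇z| = √(a² + b²) = √(0.04476 + 0.00759) = 0.22881.
True dip = arctan(0.22881) = 12.9°, dipping toward WSW (azimuth ≈ 248°).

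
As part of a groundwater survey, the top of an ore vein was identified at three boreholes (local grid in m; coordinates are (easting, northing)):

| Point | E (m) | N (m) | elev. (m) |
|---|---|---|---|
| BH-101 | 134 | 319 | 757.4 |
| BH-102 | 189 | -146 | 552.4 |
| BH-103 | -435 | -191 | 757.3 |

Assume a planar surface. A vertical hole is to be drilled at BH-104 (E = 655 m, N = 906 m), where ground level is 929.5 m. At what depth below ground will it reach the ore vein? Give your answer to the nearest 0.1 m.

Two edge vectors: BH-101→BH-102 = (55, -465, -205), BH-101→BH-103 = (-569, -510, -0.1).
Normal n = (BH-101→BH-102) × (BH-101→BH-103) = (-104503.5, 116650.5, -292635).
So ∂z/∂E = −n_x/n_z = −0.35711 and ∂z/∂N = −n_y/n_z = 0.39862.
Intercept c from BH-101: 757.4 + 47.85 − 127.16 = 678.09.
At (655, 906): z_contact = −233.91 + 361.15 + 678.09 = 805.34 m.
Depth below ground = 929.5 − 805.34 = 124.2 m.

124.2 m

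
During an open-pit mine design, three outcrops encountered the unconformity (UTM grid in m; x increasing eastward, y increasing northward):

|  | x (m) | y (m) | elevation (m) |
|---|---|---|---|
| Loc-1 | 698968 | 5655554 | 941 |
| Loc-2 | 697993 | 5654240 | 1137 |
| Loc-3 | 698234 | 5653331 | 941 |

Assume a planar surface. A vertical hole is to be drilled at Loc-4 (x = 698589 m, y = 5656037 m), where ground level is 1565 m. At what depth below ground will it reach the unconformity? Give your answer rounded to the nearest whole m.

Let the plane be z = a·x + b·y + c.
Loc-2−Loc-1: −975a − 1314b = 196;  Loc-3−Loc-1: −734a − 2223b = 0.
Solving gives a = −0.36219989, b = 0.11959277.
Then c = 941 − a·698968 − b·5655554 = −422256.22.
At (698589, 5656037): z_contact = −253028.9 + 676421.1 − 422256.22 = 1136.0 m.
Depth below ground = 1565 − 1136.0 = 429 m.

429 m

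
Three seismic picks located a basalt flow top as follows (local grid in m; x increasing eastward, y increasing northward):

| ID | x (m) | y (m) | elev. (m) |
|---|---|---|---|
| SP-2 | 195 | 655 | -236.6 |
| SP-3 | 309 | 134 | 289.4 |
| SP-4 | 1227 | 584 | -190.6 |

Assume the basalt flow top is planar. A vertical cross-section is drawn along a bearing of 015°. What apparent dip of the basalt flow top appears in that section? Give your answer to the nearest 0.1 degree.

44.6°

Let the plane be z = a·x + b·y + c.
SP-3−SP-2: 114a − 521b = 526;  SP-4−SP-2: 1032a − 71b = 46.
Solving gives a = −0.02527, b = −1.01513.
Unit vector along 015° is (sin 15°, cos 15°) = (0.2588, 0.9659).
Slope in that direction = a·(0.2588) + b·(0.9659) = −0.98707.
Apparent dip = arctan|0.98707| = 44.6° (true dip is 45.4°, so apparent ≤ true as expected).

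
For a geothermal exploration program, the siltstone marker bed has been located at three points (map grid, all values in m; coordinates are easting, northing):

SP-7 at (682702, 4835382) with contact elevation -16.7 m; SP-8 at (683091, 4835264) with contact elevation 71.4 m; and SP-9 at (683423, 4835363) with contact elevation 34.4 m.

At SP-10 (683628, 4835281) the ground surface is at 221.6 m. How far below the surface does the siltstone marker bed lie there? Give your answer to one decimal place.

Let the plane be z = a·easting + b·northing + c.
SP-8−SP-7: 389a − 118b = 88.1;  SP-9−SP-7: 721a − 19b = 51.1.
Solving gives a = 0.056069870, b = −0.561769665.
Then c = -16.7 − a·682702 − b·4835382 = 2678075.22.
At (683628, 4835281): z_contact = 38330.93 − 2716314.19 + 2678075.22 = 91.96 m.
Depth below ground = 221.6 − 91.96 = 129.6 m.

129.6 m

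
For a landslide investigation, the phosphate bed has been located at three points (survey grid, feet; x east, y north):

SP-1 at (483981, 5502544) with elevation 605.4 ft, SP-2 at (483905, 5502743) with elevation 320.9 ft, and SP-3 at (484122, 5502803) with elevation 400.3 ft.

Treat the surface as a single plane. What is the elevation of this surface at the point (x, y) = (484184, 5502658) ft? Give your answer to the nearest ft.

Two edge vectors: SP-1→SP-2 = (-76, 199, -284.5), SP-1→SP-3 = (141, 259, -205.1).
Normal n = (SP-1→SP-2) × (SP-1→SP-3) = (32870.6, -55702.1, -47743).
So ∂z/∂x = −n_x/n_z = 0.68849046 and ∂z/∂y = −n_y/n_z = −1.16670716.
Intercept c from SP-1: 605.4 − 333216.30 + 6419857.49 = 6087246.59.
At (484184, 5502658): z = 333356.1 − 6419990.5 + 6087246.59 = 612.2 ft.

612 ft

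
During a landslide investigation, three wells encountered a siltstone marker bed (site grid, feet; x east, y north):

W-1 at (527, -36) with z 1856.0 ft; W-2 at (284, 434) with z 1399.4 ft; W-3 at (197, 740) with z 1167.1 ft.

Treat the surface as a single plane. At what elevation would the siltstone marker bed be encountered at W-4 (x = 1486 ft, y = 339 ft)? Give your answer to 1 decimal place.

2543.7 ft

Two edge vectors: W-1→W-2 = (-243, 470, -456.6), W-1→W-3 = (-330, 776, -688.9).
Normal n = (W-1→W-2) × (W-1→W-3) = (30538.6, -16724.7, -33468).
So ∂z/∂x = −n_x/n_z = 0.912472 and ∂z/∂y = −n_y/n_z = −0.499722.
Intercept c from W-1: 1856 − 480.87 − 17.99 = 1357.14.
At (1486, 339): z = 1355.9 − 169.4 + 1357.14 = 2543.7 ft.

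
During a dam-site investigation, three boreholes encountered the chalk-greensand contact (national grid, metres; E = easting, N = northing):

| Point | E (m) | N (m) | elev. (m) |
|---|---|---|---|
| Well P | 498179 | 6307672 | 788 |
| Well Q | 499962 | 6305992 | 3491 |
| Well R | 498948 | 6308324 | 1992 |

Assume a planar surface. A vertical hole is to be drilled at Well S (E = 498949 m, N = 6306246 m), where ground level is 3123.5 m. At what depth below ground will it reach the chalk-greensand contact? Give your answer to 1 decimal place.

Two edge vectors: Well P→Well Q = (1783, -1680, 2703), Well P→Well R = (769, 652, 1204).
Normal n = (Well P→Well Q) × (Well P→Well R) = (-3785076, -68125, 2454436).
So ∂z/∂E = −n_x/n_z = 1.542136768 and ∂z/∂N = −n_y/n_z = 0.027755867.
Intercept c from Well P: 788 − 768260.15 − 175074.91 = −942547.06.
At (498949, 6306246): z_contact = 769447.60 + 175035.33 − 942547.06 = 1935.87 m.
Depth below ground = 3123.5 − 1935.87 = 1187.6 m.

1187.6 m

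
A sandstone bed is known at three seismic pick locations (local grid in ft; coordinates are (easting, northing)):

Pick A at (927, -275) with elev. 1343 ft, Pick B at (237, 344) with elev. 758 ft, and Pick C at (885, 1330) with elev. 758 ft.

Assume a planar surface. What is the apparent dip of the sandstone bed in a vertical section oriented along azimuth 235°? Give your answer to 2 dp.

Let the plane be z = a·E + b·N + c.
Pick B−Pick A: −690a + 619b = −585;  Pick C−Pick A: −42a + 1605b = −585.
Solving gives a = 0.53337, b = −0.35053.
Unit vector along 235° is (sin 235°, cos 235°) = (-0.8192, -0.5736).
Slope in that direction = a·(-0.8192) + b·(-0.5736) = −0.23585.
Apparent dip = arctan|0.23585| = 13.27° (true dip is 32.5°, so apparent ≤ true as expected).

13.27°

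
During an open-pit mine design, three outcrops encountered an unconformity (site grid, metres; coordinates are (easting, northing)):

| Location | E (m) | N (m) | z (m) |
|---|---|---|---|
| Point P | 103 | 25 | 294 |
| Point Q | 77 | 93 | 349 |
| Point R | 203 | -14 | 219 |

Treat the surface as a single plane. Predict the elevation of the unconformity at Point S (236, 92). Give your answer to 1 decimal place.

267.2 m

Let the plane be z = a·E + b·N + c.
Point Q−Point P: −26a + 68b = 55;  Point R−Point P: 100a − 39b = −75.
Solving gives a = −0.51072, b = 0.61355.
Then c = 294 − a·103 − b·25 = 331.26.
At (236, 92): z = −120.5 + 56.4 + 331.26 = 267.2 m.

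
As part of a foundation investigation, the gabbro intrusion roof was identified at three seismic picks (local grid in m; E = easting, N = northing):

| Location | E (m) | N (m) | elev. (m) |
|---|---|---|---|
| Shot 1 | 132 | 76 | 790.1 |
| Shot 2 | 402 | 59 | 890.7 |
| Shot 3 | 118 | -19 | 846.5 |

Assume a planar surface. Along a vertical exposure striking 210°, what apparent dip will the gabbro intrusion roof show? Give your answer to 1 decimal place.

21.3°

Let the plane be z = a·E + b·N + c.
Shot 2−Shot 1: 270a − 17b = 100.6;  Shot 3−Shot 1: −14a − 95b = 56.4.
Solving gives a = 0.33213, b = −0.64263.
Unit vector along 210° is (sin 210°, cos 210°) = (-0.5000, -0.8660).
Slope in that direction = a·(-0.5000) + b·(-0.8660) = 0.39047.
Apparent dip = arctan|0.39047| = 21.3° (true dip is 35.9°, so apparent ≤ true as expected).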